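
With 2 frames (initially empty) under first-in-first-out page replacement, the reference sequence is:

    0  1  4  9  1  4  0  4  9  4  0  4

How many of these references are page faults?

10

0 → fault, frames [0]
1 → fault, frames [0, 1]
4 → fault, evict 0, frames [1, 4]
9 → fault, evict 1, frames [4, 9]
1 → fault, evict 4, frames [9, 1]
4 → fault, evict 9, frames [1, 4]
0 → fault, evict 1, frames [4, 0]
4 → hit
9 → fault, evict 4, frames [0, 9]
4 → fault, evict 0, frames [9, 4]
0 → fault, evict 9, frames [4, 0]
4 → hit
Page faults: 10.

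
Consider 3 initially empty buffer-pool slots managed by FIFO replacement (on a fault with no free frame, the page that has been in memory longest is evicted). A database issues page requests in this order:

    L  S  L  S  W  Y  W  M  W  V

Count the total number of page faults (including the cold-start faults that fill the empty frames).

L: fault, frames {L}
S: fault, frames {L,S}
L: hit
S: hit
W: fault, frames {L,S,W}
Y: fault, evict L, frames {S,W,Y}
W: hit
M: fault, evict S, frames {W,Y,M}
W: hit
V: fault, evict W, frames {Y,M,V}
Page faults: 6.

6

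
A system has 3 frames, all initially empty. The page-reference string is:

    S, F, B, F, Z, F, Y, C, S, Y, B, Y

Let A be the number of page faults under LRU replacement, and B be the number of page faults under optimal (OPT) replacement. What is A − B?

Under LRU: F F F . F . F F F . F . → 8 faults.
Under OPT: F F F . F . F F . . F . → 7 faults.
A − B = 8 − 7 = 1.

1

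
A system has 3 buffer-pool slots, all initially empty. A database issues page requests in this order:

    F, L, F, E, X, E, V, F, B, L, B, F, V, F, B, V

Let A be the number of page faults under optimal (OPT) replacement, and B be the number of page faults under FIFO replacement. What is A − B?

Under OPT: F F . F F . F . F F . . F . . . → 8 faults.
Under FIFO: F F . F F . F F F F . . F F F . → 11 faults.
A − B = 8 − 11 = -3.

-3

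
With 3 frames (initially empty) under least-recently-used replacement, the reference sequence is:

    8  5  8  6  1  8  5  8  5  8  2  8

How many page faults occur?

6

8 -> miss, frames [8]
5 -> miss, frames [8, 5]
8 -> hit
6 -> miss, frames [5, 8, 6]
1 -> miss, evict 5, frames [8, 6, 1]
8 -> hit
5 -> miss, evict 6, frames [1, 8, 5]
8 -> hit
5 -> hit
8 -> hit
2 -> miss, evict 1, frames [5, 8, 2]
8 -> hit
Page faults: 6.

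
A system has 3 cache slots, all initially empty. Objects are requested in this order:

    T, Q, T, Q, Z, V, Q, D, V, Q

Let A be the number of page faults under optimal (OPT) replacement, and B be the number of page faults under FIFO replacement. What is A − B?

-1

Under OPT: F F . . F F . F . . → 5 faults.
Under FIFO: F F . . F F . F . F → 6 faults.
A − B = 5 − 6 = -1.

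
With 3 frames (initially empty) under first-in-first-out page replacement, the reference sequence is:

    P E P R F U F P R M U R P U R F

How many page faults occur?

P → miss, frames {P}
E → miss, frames {P,E}
P → hit
R → miss, frames {P,E,R}
F → miss, evict P, frames {E,R,F}
U → miss, evict E, frames {R,F,U}
F → hit
P → miss, evict R, frames {F,U,P}
R → miss, evict F, frames {U,P,R}
M → miss, evict U, frames {P,R,M}
U → miss, evict P, frames {R,M,U}
R → hit
P → miss, evict R, frames {M,U,P}
U → hit
R → miss, evict M, frames {U,P,R}
F → miss, evict U, frames {P,R,F}
Page faults: 12.

12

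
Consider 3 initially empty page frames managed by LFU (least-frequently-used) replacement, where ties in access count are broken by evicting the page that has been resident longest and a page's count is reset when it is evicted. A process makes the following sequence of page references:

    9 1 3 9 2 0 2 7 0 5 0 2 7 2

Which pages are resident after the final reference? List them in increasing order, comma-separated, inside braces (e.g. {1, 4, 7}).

{2, 7, 9}

9: miss, frames [9]
1: miss, frames [9, 1]
3: miss, frames [9, 1, 3]
9: hit
2: miss, evict 1, frames [9, 3, 2]
0: miss, evict 3, frames [9, 2, 0]
2: hit
7: miss, evict 0, frames [9, 2, 7]
0: miss, evict 7, frames [9, 2, 0]
5: miss, evict 0, frames [9, 2, 5]
0: miss, evict 5, frames [9, 2, 0]
2: hit
7: miss, evict 0, frames [9, 2, 7]
2: hit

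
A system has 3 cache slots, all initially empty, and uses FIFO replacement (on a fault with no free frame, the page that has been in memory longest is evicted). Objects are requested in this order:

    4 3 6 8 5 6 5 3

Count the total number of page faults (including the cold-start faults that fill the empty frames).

6

4 → miss, frames {4}
3 → miss, frames {4,3}
6 → miss, frames {4,3,6}
8 → miss, evict 4, frames {3,6,8}
5 → miss, evict 3, frames {6,8,5}
6 → hit
5 → hit
3 → miss, evict 6, frames {8,5,3}
Page faults: 6.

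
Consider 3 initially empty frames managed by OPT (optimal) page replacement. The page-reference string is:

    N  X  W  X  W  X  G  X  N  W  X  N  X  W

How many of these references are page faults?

N -> miss, frames (N)
X -> miss, frames (N X)
W -> miss, frames (N X W)
X -> hit
W -> hit
X -> hit
G -> miss, evict W, frames (N X G)
X -> hit
N -> hit
W -> miss, evict G, frames (N X W)
X -> hit
N -> hit
X -> hit
W -> hit
Page faults: 5.

5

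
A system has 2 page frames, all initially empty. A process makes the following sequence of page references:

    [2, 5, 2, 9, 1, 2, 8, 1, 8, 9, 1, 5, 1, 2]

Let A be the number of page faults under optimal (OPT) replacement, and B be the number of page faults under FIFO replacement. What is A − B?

Under OPT: F F . F F . F . . F . F . F → 8 faults.
Under FIFO: F F . F F F F F . F . F F F → 11 faults.
A − B = 8 − 11 = -3.

-3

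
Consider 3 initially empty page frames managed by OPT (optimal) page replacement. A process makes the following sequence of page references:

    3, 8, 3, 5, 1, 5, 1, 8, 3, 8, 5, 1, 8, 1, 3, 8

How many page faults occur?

6

3: miss, frames (3)
8: miss, frames (3 8)
3: hit
5: miss, frames (3 8 5)
1: miss, evict 3, frames (8 5 1)
5: hit
1: hit
8: hit
3: miss, evict 1, frames (8 5 3)
8: hit
5: hit
1: miss, evict 5, frames (8 3 1)
8: hit
1: hit
3: hit
8: hit
Page faults: 6.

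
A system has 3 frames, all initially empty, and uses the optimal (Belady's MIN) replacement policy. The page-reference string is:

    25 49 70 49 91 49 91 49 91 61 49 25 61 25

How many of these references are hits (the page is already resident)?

25: fault, frames {25}
49: fault, frames {25,49}
70: fault, frames {25,49,70}
49: hit
91: fault, evict 70, frames {25,49,91}
49: hit
91: hit
49: hit
91: hit
61: fault, evict 91, frames {25,49,61}
49: hit
25: hit
61: hit
25: hit
Hits: 9.

9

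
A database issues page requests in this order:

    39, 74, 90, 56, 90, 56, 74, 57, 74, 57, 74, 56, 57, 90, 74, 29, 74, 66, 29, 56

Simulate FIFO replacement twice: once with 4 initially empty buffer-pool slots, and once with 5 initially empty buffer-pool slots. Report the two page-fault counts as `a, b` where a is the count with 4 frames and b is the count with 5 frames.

4 frames: F F F F . . . F . . . . . . . F F F . F → 9 faults.
5 frames: F F F F . . . F . . . . . . . F . F . . → 7 faults.
7 < 9: adding a frame reduced faults, as is typical.

9, 7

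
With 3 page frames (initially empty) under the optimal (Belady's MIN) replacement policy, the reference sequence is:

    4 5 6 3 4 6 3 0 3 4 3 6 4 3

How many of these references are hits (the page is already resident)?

4 → fault, frames (4)
5 → fault, frames (4 5)
6 → fault, frames (4 5 6)
3 → fault, evict 5, frames (4 6 3)
4 → hit
6 → hit
3 → hit
0 → fault, evict 6, frames (4 3 0)
3 → hit
4 → hit
3 → hit
6 → fault, evict 0, frames (4 3 6)
4 → hit
3 → hit
Hits: 8.

8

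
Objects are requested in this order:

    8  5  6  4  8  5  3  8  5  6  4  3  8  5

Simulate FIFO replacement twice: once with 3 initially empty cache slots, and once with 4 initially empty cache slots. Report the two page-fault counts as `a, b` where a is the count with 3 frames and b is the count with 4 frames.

11, 12

3 frames: F F F F F F F . . F F . F F → 11 faults.
4 frames: F F F F . . F F F F F F F F → 12 faults.
12 > 11: adding a frame increased faults — Belady's anomaly.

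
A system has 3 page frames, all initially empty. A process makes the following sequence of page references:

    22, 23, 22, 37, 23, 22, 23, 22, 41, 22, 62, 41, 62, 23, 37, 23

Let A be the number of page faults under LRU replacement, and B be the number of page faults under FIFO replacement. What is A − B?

Under LRU: F F . F . . . . F . F . . F F . → 7 faults.
Under FIFO: F F . F . . . . F F F . . F F . → 8 faults.
A − B = 7 − 8 = -1.

-1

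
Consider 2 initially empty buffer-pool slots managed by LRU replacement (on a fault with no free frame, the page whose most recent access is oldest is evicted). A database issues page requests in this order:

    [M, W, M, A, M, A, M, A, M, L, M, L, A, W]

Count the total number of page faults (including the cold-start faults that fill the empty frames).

M -> miss, frames [M]
W -> miss, frames [M, W]
M -> hit
A -> miss, evict W, frames [M, A]
M -> hit
A -> hit
M -> hit
A -> hit
M -> hit
L -> miss, evict A, frames [M, L]
M -> hit
L -> hit
A -> miss, evict M, frames [L, A]
W -> miss, evict L, frames [A, W]
Page faults: 6.

6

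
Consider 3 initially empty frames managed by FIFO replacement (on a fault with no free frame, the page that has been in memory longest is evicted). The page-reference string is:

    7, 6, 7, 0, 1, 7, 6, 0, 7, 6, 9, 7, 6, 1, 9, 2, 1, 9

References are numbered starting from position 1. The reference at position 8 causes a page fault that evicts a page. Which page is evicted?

pos 1: 7 -> fault, frames [7]
pos 2: 6 -> fault, frames [7, 6]
pos 3: 7 -> hit
pos 4: 0 -> fault, frames [7, 6, 0]
pos 5: 1 -> fault, evict 7, frames [6, 0, 1]
pos 6: 7 -> fault, evict 6, frames [0, 1, 7]
pos 7: 6 -> fault, evict 0, frames [1, 7, 6]
pos 8: 0 -> fault, evict 1, frames [7, 6, 0]
At position 8, page 1 is evicted.

1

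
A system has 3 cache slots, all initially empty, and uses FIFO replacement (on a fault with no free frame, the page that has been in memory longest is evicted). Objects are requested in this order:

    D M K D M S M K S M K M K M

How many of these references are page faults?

D -> miss, frames [D]
M -> miss, frames [D, M]
K -> miss, frames [D, M, K]
D -> hit
M -> hit
S -> miss, evict D, frames [M, K, S]
M -> hit
K -> hit
S -> hit
M -> hit
K -> hit
M -> hit
K -> hit
M -> hit
Page faults: 4.

4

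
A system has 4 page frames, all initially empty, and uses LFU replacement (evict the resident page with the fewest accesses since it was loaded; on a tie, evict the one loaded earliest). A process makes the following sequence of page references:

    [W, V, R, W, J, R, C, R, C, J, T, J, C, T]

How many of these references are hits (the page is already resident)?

W: fault, frames [W]
V: fault, frames [W, V]
R: fault, frames [W, V, R]
W: hit
J: fault, frames [W, V, R, J]
R: hit
C: fault, evict V, frames [W, R, J, C]
R: hit
C: hit
J: hit
T: fault, evict W, frames [R, J, C, T]
J: hit
C: hit
T: hit
Hits: 8.

8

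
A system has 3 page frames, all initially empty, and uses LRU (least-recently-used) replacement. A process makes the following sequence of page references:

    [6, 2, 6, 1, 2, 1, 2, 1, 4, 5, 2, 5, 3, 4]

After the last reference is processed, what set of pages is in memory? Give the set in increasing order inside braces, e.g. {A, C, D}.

{3, 4, 5}

6 -> miss, frames {6}
2 -> miss, frames {6,2}
6 -> hit
1 -> miss, frames {2,6,1}
2 -> hit
1 -> hit
2 -> hit
1 -> hit
4 -> miss, evict 6, frames {2,1,4}
5 -> miss, evict 2, frames {1,4,5}
2 -> miss, evict 1, frames {4,5,2}
5 -> hit
3 -> miss, evict 4, frames {2,5,3}
4 -> miss, evict 2, frames {5,3,4}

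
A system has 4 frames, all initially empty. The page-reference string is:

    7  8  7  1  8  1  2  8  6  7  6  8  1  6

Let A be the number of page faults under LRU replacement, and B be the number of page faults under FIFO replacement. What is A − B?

-1

Under LRU: F F . F . . F . F F . . F . → 7 faults.
Under FIFO: F F . F . . F . F F . F F . → 8 faults.
A − B = 7 − 8 = -1.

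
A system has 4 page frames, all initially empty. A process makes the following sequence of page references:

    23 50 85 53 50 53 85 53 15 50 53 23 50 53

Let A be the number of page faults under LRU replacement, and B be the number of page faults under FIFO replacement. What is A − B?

-1

Under LRU: F F F F . . . . F . . F . . → 6 faults.
Under FIFO: F F F F . . . . F . . F F . → 7 faults.
A − B = 6 − 7 = -1.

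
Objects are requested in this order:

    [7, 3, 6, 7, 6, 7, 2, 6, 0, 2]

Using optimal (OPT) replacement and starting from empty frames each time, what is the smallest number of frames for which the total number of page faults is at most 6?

f=1: 10 faults
f=2: 5 faults
f=3: 5 faults
f=4: 5 faults
f=5: 5 faults
Smallest f with faults ≤ 6 is 2.

2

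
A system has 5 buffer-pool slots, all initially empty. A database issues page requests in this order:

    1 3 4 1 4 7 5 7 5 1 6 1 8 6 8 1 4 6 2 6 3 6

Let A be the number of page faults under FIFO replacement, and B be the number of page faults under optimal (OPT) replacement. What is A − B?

4

Under FIFO: F F F . . F F . . . F F F . . . F . F . F F → 12 faults.
Under OPT: F F F . . F F . . . F . F . . . . . F . . . → 8 faults.
A − B = 12 − 8 = 4.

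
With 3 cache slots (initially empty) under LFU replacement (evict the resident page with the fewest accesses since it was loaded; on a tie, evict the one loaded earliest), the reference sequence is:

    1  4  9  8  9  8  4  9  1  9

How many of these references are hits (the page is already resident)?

5

1 → fault, frames {1}
4 → fault, frames {1,4}
9 → fault, frames {1,4,9}
8 → fault, evict 1, frames {4,9,8}
9 → hit
8 → hit
4 → hit
9 → hit
1 → fault, evict 4, frames {9,8,1}
9 → hit
Hits: 5.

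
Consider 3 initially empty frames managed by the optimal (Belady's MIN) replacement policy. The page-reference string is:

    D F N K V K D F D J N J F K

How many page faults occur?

D -> fault, frames {D}
F -> fault, frames {D,F}
N -> fault, frames {D,F,N}
K -> fault, evict N, frames {D,F,K}
V -> fault, evict F, frames {D,K,V}
K -> hit
D -> hit
F -> fault, evict V, frames {D,K,F}
D -> hit
J -> fault, evict D, frames {K,F,J}
N -> fault, evict K, frames {F,J,N}
J -> hit
F -> hit
K -> fault, evict N, frames {F,J,K}
Page faults: 9.

9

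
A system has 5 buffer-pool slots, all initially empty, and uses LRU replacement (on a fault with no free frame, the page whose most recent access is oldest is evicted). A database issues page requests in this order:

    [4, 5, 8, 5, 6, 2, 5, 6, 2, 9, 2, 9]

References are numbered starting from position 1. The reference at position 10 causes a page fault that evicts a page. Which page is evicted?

pos 1: 4 → fault, frames (4)
pos 2: 5 → fault, frames (4 5)
pos 3: 8 → fault, frames (4 5 8)
pos 4: 5 → hit
pos 5: 6 → fault, frames (4 8 5 6)
pos 6: 2 → fault, frames (4 8 5 6 2)
pos 7: 5 → hit
pos 8: 6 → hit
pos 9: 2 → hit
pos 10: 9 → fault, evict 4, frames (8 5 6 2 9)
At position 10, page 4 is evicted.

4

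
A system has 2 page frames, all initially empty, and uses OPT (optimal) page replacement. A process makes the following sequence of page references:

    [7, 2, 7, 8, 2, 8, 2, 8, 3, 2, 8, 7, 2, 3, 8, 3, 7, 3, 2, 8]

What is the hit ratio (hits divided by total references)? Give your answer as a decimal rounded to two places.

7 → miss, frames (7)
2 → miss, frames (7 2)
7 → hit
8 → miss, evict 7, frames (2 8)
2 → hit
8 → hit
2 → hit
8 → hit
3 → miss, evict 8, frames (2 3)
2 → hit
8 → miss, evict 3, frames (2 8)
7 → miss, evict 8, frames (2 7)
2 → hit
3 → miss, evict 2, frames (7 3)
8 → miss, evict 7, frames (3 8)
3 → hit
7 → miss, evict 8, frames (3 7)
3 → hit
2 → miss, evict 7, frames (3 2)
8 → miss, evict 2, frames (3 8)
Hits: 9 of 20 references → 9/20 = 0.4500.

0.45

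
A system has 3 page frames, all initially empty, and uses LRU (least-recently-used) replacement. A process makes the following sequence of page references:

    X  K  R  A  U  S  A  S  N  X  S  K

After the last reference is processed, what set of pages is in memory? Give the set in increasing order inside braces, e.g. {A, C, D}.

{K, S, X}

X -> fault, frames {X}
K -> fault, frames {X,K}
R -> fault, frames {X,K,R}
A -> fault, evict X, frames {K,R,A}
U -> fault, evict K, frames {R,A,U}
S -> fault, evict R, frames {A,U,S}
A -> hit
S -> hit
N -> fault, evict U, frames {A,S,N}
X -> fault, evict A, frames {S,N,X}
S -> hit
K -> fault, evict N, frames {X,S,K}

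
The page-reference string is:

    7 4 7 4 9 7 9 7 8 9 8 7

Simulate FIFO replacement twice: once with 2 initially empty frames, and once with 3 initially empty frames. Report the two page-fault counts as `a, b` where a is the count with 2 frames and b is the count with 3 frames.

2 frames: F F . . F F . . F F . F → 7 faults.
3 frames: F F . . F . . . F . . F → 5 faults.
5 < 7: adding a frame reduced faults, as is typical.

7, 5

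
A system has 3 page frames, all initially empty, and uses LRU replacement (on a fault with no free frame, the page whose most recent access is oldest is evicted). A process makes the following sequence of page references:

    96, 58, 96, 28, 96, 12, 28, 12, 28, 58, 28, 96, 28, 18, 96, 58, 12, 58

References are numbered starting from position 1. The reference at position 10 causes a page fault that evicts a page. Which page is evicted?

pos 1: 96: miss, frames [96]
pos 2: 58: miss, frames [96, 58]
pos 3: 96: hit
pos 4: 28: miss, frames [58, 96, 28]
pos 5: 96: hit
pos 6: 12: miss, evict 58, frames [28, 96, 12]
pos 7: 28: hit
pos 8: 12: hit
pos 9: 28: hit
pos 10: 58: miss, evict 96, frames [12, 28, 58]
At position 10, page 96 is evicted.

96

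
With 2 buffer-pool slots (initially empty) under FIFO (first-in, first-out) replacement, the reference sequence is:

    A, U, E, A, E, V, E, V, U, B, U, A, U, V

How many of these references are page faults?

A → fault, frames (A)
U → fault, frames (A U)
E → fault, evict A, frames (U E)
A → fault, evict U, frames (E A)
E → hit
V → fault, evict E, frames (A V)
E → fault, evict A, frames (V E)
V → hit
U → fault, evict V, frames (E U)
B → fault, evict E, frames (U B)
U → hit
A → fault, evict U, frames (B A)
U → fault, evict B, frames (A U)
V → fault, evict A, frames (U V)
Page faults: 11.

11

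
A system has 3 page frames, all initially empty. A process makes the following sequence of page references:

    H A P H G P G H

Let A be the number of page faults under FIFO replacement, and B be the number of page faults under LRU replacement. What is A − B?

Under FIFO: F F F . F . . F → 5 faults.
Under LRU: F F F . F . . . → 4 faults.
A − B = 5 − 4 = 1.

1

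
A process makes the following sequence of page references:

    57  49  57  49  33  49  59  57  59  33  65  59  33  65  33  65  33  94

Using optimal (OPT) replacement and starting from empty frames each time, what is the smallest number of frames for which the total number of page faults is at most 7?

f=1: 18 faults
f=2: 9 faults
f=3: 6 faults
f=4: 6 faults
f=5: 6 faults
f=6: 6 faults
Smallest f with faults ≤ 7 is 3.

3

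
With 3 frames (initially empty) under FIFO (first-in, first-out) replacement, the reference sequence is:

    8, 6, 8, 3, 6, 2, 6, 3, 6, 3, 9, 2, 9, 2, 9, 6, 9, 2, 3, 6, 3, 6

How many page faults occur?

8 → miss, frames [8]
6 → miss, frames [8, 6]
8 → hit
3 → miss, frames [8, 6, 3]
6 → hit
2 → miss, evict 8, frames [6, 3, 2]
6 → hit
3 → hit
6 → hit
3 → hit
9 → miss, evict 6, frames [3, 2, 9]
2 → hit
9 → hit
2 → hit
9 → hit
6 → miss, evict 3, frames [2, 9, 6]
9 → hit
2 → hit
3 → miss, evict 2, frames [9, 6, 3]
6 → hit
3 → hit
6 → hit
Page faults: 7.

7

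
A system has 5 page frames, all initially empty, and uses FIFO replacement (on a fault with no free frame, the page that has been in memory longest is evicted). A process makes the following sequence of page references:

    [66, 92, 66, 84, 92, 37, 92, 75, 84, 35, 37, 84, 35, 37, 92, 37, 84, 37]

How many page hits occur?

12

66: miss, frames {66}
92: miss, frames {66,92}
66: hit
84: miss, frames {66,92,84}
92: hit
37: miss, frames {66,92,84,37}
92: hit
75: miss, frames {66,92,84,37,75}
84: hit
35: miss, evict 66, frames {92,84,37,75,35}
37: hit
84: hit
35: hit
37: hit
92: hit
37: hit
84: hit
37: hit
Hits: 12.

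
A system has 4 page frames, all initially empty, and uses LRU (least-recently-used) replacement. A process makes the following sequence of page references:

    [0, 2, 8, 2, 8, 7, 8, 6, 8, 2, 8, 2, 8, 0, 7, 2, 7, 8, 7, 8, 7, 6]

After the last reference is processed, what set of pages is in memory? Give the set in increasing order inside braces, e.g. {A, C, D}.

0 -> fault, frames [0]
2 -> fault, frames [0, 2]
8 -> fault, frames [0, 2, 8]
2 -> hit
8 -> hit
7 -> fault, frames [0, 2, 8, 7]
8 -> hit
6 -> fault, evict 0, frames [2, 7, 8, 6]
8 -> hit
2 -> hit
8 -> hit
2 -> hit
8 -> hit
0 -> fault, evict 7, frames [6, 2, 8, 0]
7 -> fault, evict 6, frames [2, 8, 0, 7]
2 -> hit
7 -> hit
8 -> hit
7 -> hit
8 -> hit
7 -> hit
6 -> fault, evict 0, frames [2, 8, 7, 6]

{2, 6, 7, 8}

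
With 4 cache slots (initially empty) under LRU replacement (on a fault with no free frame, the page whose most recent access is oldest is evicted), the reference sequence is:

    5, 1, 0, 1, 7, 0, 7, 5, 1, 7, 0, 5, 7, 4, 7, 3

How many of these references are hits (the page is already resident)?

5: fault, frames (5)
1: fault, frames (5 1)
0: fault, frames (5 1 0)
1: hit
7: fault, frames (5 0 1 7)
0: hit
7: hit
5: hit
1: hit
7: hit
0: hit
5: hit
7: hit
4: fault, evict 1, frames (0 5 7 4)
7: hit
3: fault, evict 0, frames (5 4 7 3)
Hits: 10.

10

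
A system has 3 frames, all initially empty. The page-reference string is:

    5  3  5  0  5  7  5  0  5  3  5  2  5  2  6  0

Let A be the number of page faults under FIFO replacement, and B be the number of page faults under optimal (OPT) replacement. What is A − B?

Under FIFO: F F . F . F F . . F . F . . F F → 9 faults.
Under OPT: F F . F . F . . . F . F . . F . → 7 faults.
A − B = 9 − 7 = 2.

2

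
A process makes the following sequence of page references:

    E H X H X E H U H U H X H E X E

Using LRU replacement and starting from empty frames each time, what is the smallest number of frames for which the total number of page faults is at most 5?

f=1: 16 faults
f=2: 9 faults
f=3: 6 faults
f=4: 4 faults
Smallest f with faults ≤ 5 is 4.

4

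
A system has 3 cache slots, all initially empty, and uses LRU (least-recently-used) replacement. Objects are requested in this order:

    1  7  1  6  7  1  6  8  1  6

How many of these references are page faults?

1 -> miss, frames (1)
7 -> miss, frames (1 7)
1 -> hit
6 -> miss, frames (7 1 6)
7 -> hit
1 -> hit
6 -> hit
8 -> miss, evict 7, frames (1 6 8)
1 -> hit
6 -> hit
Page faults: 4.

4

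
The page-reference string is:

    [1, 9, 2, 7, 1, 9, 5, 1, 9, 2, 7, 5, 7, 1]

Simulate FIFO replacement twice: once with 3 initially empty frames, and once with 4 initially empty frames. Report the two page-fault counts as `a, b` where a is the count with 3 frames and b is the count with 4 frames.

3 frames: F F F F F F F . . F F . . F → 10 faults.
4 frames: F F F F . . F F F F F F . F → 11 faults.
11 > 10: adding a frame increased faults — Belady's anomaly.

10, 11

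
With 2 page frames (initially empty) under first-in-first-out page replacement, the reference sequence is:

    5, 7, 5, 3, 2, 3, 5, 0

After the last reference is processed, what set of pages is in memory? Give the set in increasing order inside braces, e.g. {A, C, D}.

5: miss, frames [5]
7: miss, frames [5, 7]
5: hit
3: miss, evict 5, frames [7, 3]
2: miss, evict 7, frames [3, 2]
3: hit
5: miss, evict 3, frames [2, 5]
0: miss, evict 2, frames [5, 0]

{0, 5}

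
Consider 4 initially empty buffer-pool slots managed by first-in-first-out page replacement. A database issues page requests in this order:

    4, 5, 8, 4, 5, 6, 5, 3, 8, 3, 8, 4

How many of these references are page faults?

4: fault, frames (4)
5: fault, frames (4 5)
8: fault, frames (4 5 8)
4: hit
5: hit
6: fault, frames (4 5 8 6)
5: hit
3: fault, evict 4, frames (5 8 6 3)
8: hit
3: hit
8: hit
4: fault, evict 5, frames (8 6 3 4)
Page faults: 6.

6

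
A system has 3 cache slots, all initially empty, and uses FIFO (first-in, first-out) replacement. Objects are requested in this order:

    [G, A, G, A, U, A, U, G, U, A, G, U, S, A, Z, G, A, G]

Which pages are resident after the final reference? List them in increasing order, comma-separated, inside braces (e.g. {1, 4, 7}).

G → fault, frames [G]
A → fault, frames [G, A]
G → hit
A → hit
U → fault, frames [G, A, U]
A → hit
U → hit
G → hit
U → hit
A → hit
G → hit
U → hit
S → fault, evict G, frames [A, U, S]
A → hit
Z → fault, evict A, frames [U, S, Z]
G → fault, evict U, frames [S, Z, G]
A → fault, evict S, frames [Z, G, A]
G → hit

{A, G, Z}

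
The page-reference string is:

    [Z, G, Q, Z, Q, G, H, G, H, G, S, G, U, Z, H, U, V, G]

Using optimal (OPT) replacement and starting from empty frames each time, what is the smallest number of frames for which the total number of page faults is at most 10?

3

f=1: 18 faults
f=2: 11 faults
f=3: 8 faults
f=4: 7 faults
f=5: 7 faults
f=6: 7 faults
f=7: 7 faults
Smallest f with faults ≤ 10 is 3.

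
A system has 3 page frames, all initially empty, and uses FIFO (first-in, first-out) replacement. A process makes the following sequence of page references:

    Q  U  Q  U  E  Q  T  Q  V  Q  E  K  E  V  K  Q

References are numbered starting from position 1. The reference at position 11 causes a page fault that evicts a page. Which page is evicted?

pos 1: Q: fault, frames {Q}
pos 2: U: fault, frames {Q,U}
pos 3: Q: hit
pos 4: U: hit
pos 5: E: fault, frames {Q,U,E}
pos 6: Q: hit
pos 7: T: fault, evict Q, frames {U,E,T}
pos 8: Q: fault, evict U, frames {E,T,Q}
pos 9: V: fault, evict E, frames {T,Q,V}
pos 10: Q: hit
pos 11: E: fault, evict T, frames {Q,V,E}
At position 11, page T is evicted.

T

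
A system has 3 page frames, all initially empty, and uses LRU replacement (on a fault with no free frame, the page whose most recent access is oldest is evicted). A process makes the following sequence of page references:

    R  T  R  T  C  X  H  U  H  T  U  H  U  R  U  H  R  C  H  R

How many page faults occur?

9

R: fault, frames (R)
T: fault, frames (R T)
R: hit
T: hit
C: fault, frames (R T C)
X: fault, evict R, frames (T C X)
H: fault, evict T, frames (C X H)
U: fault, evict C, frames (X H U)
H: hit
T: fault, evict X, frames (U H T)
U: hit
H: hit
U: hit
R: fault, evict T, frames (H U R)
U: hit
H: hit
R: hit
C: fault, evict U, frames (H R C)
H: hit
R: hit
Page faults: 9.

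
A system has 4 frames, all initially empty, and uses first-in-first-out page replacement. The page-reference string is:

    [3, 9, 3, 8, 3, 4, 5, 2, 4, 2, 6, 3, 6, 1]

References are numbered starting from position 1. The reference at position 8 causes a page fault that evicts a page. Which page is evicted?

pos 1: 3 → miss, frames [3]
pos 2: 9 → miss, frames [3, 9]
pos 3: 3 → hit
pos 4: 8 → miss, frames [3, 9, 8]
pos 5: 3 → hit
pos 6: 4 → miss, frames [3, 9, 8, 4]
pos 7: 5 → miss, evict 3, frames [9, 8, 4, 5]
pos 8: 2 → miss, evict 9, frames [8, 4, 5, 2]
At position 8, page 9 is evicted.

9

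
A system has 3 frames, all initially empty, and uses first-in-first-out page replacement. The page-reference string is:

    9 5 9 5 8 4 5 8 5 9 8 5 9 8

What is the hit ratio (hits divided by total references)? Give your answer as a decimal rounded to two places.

0.50

9 → miss, frames [9]
5 → miss, frames [9, 5]
9 → hit
5 → hit
8 → miss, frames [9, 5, 8]
4 → miss, evict 9, frames [5, 8, 4]
5 → hit
8 → hit
5 → hit
9 → miss, evict 5, frames [8, 4, 9]
8 → hit
5 → miss, evict 8, frames [4, 9, 5]
9 → hit
8 → miss, evict 4, frames [9, 5, 8]
Hits: 7 of 14 references → 7/14 = 0.5000.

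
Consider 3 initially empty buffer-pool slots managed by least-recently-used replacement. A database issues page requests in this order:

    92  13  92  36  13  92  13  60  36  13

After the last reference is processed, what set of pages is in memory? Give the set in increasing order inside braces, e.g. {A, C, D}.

92 → miss, frames [92]
13 → miss, frames [92, 13]
92 → hit
36 → miss, frames [13, 92, 36]
13 → hit
92 → hit
13 → hit
60 → miss, evict 36, frames [92, 13, 60]
36 → miss, evict 92, frames [13, 60, 36]
13 → hit

{13, 36, 60}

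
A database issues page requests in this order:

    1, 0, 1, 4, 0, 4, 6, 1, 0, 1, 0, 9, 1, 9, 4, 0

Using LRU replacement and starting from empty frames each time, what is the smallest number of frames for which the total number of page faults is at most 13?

2

f=1: 16 faults
f=2: 11 faults
f=3: 9 faults
f=4: 6 faults
f=5: 5 faults
Smallest f with faults ≤ 13 is 2.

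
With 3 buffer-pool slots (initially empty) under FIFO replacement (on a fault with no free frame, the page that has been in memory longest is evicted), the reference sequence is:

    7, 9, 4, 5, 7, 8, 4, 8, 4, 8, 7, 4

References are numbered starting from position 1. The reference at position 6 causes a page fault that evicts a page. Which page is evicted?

4

pos 1: 7: fault, frames (7)
pos 2: 9: fault, frames (7 9)
pos 3: 4: fault, frames (7 9 4)
pos 4: 5: fault, evict 7, frames (9 4 5)
pos 5: 7: fault, evict 9, frames (4 5 7)
pos 6: 8: fault, evict 4, frames (5 7 8)
At position 6, page 4 is evicted.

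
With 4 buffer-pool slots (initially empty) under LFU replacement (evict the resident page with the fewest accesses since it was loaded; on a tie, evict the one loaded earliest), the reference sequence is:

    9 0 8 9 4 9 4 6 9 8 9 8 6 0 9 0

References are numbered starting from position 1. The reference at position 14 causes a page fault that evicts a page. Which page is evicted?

pos 1: 9 → fault, frames (9)
pos 2: 0 → fault, frames (9 0)
pos 3: 8 → fault, frames (9 0 8)
pos 4: 9 → hit
pos 5: 4 → fault, frames (9 0 8 4)
pos 6: 9 → hit
pos 7: 4 → hit
pos 8: 6 → fault, evict 0, frames (9 8 4 6)
pos 9: 9 → hit
pos 10: 8 → hit
pos 11: 9 → hit
pos 12: 8 → hit
pos 13: 6 → hit
pos 14: 0 → fault, evict 4, frames (9 8 6 0)
At position 14, page 4 is evicted.

4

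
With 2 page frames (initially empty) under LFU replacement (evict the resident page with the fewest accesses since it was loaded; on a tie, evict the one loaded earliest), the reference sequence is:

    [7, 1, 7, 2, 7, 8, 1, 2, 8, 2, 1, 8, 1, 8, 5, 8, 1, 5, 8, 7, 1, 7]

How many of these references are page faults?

18

7 → fault, frames (7)
1 → fault, frames (7 1)
7 → hit
2 → fault, evict 1, frames (7 2)
7 → hit
8 → fault, evict 2, frames (7 8)
1 → fault, evict 8, frames (7 1)
2 → fault, evict 1, frames (7 2)
8 → fault, evict 2, frames (7 8)
2 → fault, evict 8, frames (7 2)
1 → fault, evict 2, frames (7 1)
8 → fault, evict 1, frames (7 8)
1 → fault, evict 8, frames (7 1)
8 → fault, evict 1, frames (7 8)
5 → fault, evict 8, frames (7 5)
8 → fault, evict 5, frames (7 8)
1 → fault, evict 8, frames (7 1)
5 → fault, evict 1, frames (7 5)
8 → fault, evict 5, frames (7 8)
7 → hit
1 → fault, evict 8, frames (7 1)
7 → hit
Page faults: 18.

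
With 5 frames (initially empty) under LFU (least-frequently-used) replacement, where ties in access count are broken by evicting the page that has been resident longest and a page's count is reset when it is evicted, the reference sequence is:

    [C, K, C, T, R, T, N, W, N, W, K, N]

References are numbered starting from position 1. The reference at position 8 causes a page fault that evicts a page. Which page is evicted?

K

pos 1: C → miss, frames (C)
pos 2: K → miss, frames (C K)
pos 3: C → hit
pos 4: T → miss, frames (C K T)
pos 5: R → miss, frames (C K T R)
pos 6: T → hit
pos 7: N → miss, frames (C K T R N)
pos 8: W → miss, evict K, frames (C T R N W)
At position 8, page K is evicted.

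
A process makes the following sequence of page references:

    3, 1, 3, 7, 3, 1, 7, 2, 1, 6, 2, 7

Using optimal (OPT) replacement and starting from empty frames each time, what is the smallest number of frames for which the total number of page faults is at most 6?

3

f=1: 12 faults
f=2: 7 faults
f=3: 5 faults
f=4: 5 faults
f=5: 5 faults
Smallest f with faults ≤ 6 is 3.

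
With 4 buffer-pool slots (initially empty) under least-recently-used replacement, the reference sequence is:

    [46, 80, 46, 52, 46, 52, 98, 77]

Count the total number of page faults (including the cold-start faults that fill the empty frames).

46 -> fault, frames (46)
80 -> fault, frames (46 80)
46 -> hit
52 -> fault, frames (80 46 52)
46 -> hit
52 -> hit
98 -> fault, frames (80 46 52 98)
77 -> fault, evict 80, frames (46 52 98 77)
Page faults: 5.

5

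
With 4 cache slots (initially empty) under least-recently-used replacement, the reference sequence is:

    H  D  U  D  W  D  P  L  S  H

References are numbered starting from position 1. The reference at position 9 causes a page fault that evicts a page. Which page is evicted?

pos 1: H: fault, frames [H]
pos 2: D: fault, frames [H, D]
pos 3: U: fault, frames [H, D, U]
pos 4: D: hit
pos 5: W: fault, frames [H, U, D, W]
pos 6: D: hit
pos 7: P: fault, evict H, frames [U, W, D, P]
pos 8: L: fault, evict U, frames [W, D, P, L]
pos 9: S: fault, evict W, frames [D, P, L, S]
At position 9, page W is evicted.

W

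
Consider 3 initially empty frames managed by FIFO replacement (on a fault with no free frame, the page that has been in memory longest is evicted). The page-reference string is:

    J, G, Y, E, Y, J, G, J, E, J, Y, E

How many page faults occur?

8

J → miss, frames (J)
G → miss, frames (J G)
Y → miss, frames (J G Y)
E → miss, evict J, frames (G Y E)
Y → hit
J → miss, evict G, frames (Y E J)
G → miss, evict Y, frames (E J G)
J → hit
E → hit
J → hit
Y → miss, evict E, frames (J G Y)
E → miss, evict J, frames (G Y E)
Page faults: 8.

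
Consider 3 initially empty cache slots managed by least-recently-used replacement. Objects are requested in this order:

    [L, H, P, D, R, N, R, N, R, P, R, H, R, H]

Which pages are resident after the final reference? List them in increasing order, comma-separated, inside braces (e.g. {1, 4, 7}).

{H, P, R}

L -> miss, frames (L)
H -> miss, frames (L H)
P -> miss, frames (L H P)
D -> miss, evict L, frames (H P D)
R -> miss, evict H, frames (P D R)
N -> miss, evict P, frames (D R N)
R -> hit
N -> hit
R -> hit
P -> miss, evict D, frames (N R P)
R -> hit
H -> miss, evict N, frames (P R H)
R -> hit
H -> hit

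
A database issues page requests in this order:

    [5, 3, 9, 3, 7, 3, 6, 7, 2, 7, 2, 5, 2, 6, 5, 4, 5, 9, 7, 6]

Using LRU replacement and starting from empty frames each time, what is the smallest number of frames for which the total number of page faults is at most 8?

6

f=1: 20 faults
f=2: 14 faults
f=3: 12 faults
f=4: 11 faults
f=5: 10 faults
f=6: 8 faults
f=7: 7 faults
Smallest f with faults ≤ 8 is 6.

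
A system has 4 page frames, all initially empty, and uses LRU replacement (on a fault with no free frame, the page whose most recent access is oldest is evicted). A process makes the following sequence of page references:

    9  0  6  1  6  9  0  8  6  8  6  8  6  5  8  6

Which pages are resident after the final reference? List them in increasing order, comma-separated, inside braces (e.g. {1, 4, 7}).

{0, 5, 6, 8}

9 -> miss, frames (9)
0 -> miss, frames (9 0)
6 -> miss, frames (9 0 6)
1 -> miss, frames (9 0 6 1)
6 -> hit
9 -> hit
0 -> hit
8 -> miss, evict 1, frames (6 9 0 8)
6 -> hit
8 -> hit
6 -> hit
8 -> hit
6 -> hit
5 -> miss, evict 9, frames (0 8 6 5)
8 -> hit
6 -> hit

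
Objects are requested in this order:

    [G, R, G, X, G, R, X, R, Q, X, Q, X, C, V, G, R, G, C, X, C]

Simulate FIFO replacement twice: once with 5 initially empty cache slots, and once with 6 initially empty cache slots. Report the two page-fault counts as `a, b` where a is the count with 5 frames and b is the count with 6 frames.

9, 6

5 frames: F F . F . . . . F . . . F F F F . . F . → 9 faults.
6 frames: F F . F . . . . F . . . F F . . . . . . → 6 faults.
6 < 9: adding a frame reduced faults, as is typical.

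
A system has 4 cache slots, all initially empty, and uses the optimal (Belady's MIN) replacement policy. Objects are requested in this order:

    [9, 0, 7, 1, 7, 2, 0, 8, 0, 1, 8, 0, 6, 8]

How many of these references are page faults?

7

9: fault, frames [9]
0: fault, frames [9, 0]
7: fault, frames [9, 0, 7]
1: fault, frames [9, 0, 7, 1]
7: hit
2: fault, evict 7, frames [9, 0, 1, 2]
0: hit
8: fault, evict 2, frames [9, 0, 1, 8]
0: hit
1: hit
8: hit
0: hit
6: fault, evict 1, frames [9, 0, 8, 6]
8: hit
Page faults: 7.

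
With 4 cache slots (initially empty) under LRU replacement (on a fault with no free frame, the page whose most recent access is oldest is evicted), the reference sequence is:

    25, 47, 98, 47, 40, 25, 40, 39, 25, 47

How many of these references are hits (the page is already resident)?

5

25 -> miss, frames (25)
47 -> miss, frames (25 47)
98 -> miss, frames (25 47 98)
47 -> hit
40 -> miss, frames (25 98 47 40)
25 -> hit
40 -> hit
39 -> miss, evict 98, frames (47 25 40 39)
25 -> hit
47 -> hit
Hits: 5.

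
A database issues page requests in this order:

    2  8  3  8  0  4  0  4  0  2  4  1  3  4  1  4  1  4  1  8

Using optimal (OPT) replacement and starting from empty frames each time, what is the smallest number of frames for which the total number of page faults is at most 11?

f=1: 20 faults
f=2: 10 faults
f=3: 8 faults
f=4: 7 faults
f=5: 6 faults
f=6: 6 faults
Smallest f with faults ≤ 11 is 2.

2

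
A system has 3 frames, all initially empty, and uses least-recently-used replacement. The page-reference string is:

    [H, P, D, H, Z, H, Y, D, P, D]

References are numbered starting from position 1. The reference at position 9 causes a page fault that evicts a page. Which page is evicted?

H

pos 1: H → miss, frames {H}
pos 2: P → miss, frames {H,P}
pos 3: D → miss, frames {H,P,D}
pos 4: H → hit
pos 5: Z → miss, evict P, frames {D,H,Z}
pos 6: H → hit
pos 7: Y → miss, evict D, frames {Z,H,Y}
pos 8: D → miss, evict Z, frames {H,Y,D}
pos 9: P → miss, evict H, frames {Y,D,P}
At position 9, page H is evicted.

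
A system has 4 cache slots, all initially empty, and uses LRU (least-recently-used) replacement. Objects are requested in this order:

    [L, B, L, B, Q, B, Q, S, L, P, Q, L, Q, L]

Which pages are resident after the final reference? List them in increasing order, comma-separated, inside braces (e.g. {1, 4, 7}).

L: miss, frames (L)
B: miss, frames (L B)
L: hit
B: hit
Q: miss, frames (L B Q)
B: hit
Q: hit
S: miss, frames (L B Q S)
L: hit
P: miss, evict B, frames (Q S L P)
Q: hit
L: hit
Q: hit
L: hit

{L, P, Q, S}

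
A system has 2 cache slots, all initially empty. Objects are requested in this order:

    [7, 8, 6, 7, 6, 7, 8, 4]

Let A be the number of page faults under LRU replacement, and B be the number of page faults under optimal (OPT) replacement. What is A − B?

1

Under LRU: F F F F . . F F → 6 faults.
Under OPT: F F F . . . F F → 5 faults.
A − B = 6 − 5 = 1.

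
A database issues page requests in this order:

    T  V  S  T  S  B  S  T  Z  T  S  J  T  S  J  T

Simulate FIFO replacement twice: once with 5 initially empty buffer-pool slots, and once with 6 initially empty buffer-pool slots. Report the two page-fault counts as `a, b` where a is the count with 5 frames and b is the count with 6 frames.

5 frames: F F F . . F . . F . . F F . . . → 7 faults.
6 frames: F F F . . F . . F . . F . . . . → 6 faults.
6 < 7: adding a frame reduced faults, as is typical.

7, 6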